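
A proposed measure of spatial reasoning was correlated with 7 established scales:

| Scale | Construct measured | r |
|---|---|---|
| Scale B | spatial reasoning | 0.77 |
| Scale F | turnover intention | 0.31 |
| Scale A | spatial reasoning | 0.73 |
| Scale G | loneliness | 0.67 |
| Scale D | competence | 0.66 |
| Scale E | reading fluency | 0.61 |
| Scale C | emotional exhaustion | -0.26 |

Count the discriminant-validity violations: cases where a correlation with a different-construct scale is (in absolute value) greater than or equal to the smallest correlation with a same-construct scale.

Convergent (same construct = spatial reasoning): Scale B, Scale A.
Smallest convergent = 0.73. Discriminant |r|: 0.31, 0.67, 0.66, 0.61, 0.26; count ≥ 0.73 → 0.

0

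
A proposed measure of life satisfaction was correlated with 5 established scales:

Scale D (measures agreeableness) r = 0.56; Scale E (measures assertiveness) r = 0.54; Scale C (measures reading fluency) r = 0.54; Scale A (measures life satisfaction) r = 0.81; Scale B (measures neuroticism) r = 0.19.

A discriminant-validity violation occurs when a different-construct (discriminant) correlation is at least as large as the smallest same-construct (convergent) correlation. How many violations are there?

Convergent (same construct = life satisfaction): Scale A.
Smallest convergent = 0.81. Discriminant values: 0.56, 0.54, 0.54, 0.19; count ≥ 0.81 → 0.

0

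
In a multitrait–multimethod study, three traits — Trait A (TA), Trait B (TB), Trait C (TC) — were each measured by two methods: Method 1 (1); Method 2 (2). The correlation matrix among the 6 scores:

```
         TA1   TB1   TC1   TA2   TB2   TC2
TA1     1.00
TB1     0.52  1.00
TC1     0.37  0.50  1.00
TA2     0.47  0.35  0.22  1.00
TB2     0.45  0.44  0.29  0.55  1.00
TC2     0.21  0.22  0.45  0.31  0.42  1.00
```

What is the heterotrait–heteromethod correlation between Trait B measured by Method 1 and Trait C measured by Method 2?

Different traits and methods: r(TB1, TC2) = 0.22.

0.22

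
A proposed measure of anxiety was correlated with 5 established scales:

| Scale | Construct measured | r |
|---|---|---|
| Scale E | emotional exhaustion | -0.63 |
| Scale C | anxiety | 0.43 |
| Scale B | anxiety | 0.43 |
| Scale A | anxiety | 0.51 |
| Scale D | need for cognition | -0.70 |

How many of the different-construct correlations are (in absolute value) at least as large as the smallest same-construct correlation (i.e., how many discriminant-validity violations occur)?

2

Convergent (same construct = anxiety): Scale C, Scale B, Scale A.
Smallest convergent = 0.43. Discriminant |r|: 0.63, 0.70; count ≥ 0.43 → 2.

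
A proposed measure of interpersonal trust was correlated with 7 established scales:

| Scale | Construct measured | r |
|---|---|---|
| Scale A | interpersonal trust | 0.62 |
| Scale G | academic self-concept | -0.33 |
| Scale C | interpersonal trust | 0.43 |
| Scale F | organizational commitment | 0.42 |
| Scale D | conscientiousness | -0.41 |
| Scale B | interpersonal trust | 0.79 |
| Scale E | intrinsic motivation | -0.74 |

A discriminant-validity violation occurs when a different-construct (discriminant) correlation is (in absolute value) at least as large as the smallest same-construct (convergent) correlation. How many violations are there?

Convergent (same construct = interpersonal trust): Scale A, Scale C, Scale B.
Smallest convergent = 0.43. Discriminant |r|: 0.33, 0.42, 0.41, 0.74; count ≥ 0.43 → 1.

1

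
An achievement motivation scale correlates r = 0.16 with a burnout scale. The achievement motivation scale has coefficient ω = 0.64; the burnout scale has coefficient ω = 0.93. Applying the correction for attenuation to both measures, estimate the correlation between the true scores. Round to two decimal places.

r_true = r_obs / √(r_xx · r_yy) = 0.16 / √(0.64 × 0.93) = 0.16 / √0.5952 = 0.16 / 0.7715 ≈ 0.21.

0.21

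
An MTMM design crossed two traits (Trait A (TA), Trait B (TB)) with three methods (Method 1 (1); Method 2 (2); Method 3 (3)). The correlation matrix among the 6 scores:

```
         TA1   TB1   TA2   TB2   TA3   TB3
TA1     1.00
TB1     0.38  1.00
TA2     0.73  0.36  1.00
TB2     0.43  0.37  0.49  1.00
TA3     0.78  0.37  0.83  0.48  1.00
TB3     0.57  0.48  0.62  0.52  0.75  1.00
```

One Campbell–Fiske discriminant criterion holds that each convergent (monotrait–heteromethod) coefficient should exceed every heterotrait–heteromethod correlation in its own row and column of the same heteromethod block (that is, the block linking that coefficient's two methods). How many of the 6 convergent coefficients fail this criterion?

Convergent coefficients and their comparison sets:
TA (methods 1·2): 0.73 vs {0.43, 0.36} → pass.
TA (methods 1·3): 0.78 vs {0.57, 0.37} → pass.
TA (methods 2·3): 0.83 vs {0.62, 0.48} → pass.
TB (methods 1·2): 0.37 vs {0.36, 0.43} → fail.
TB (methods 1·3): 0.48 vs {0.37, 0.57} → fail.
TB (methods 2·3): 0.52 vs {0.48, 0.62} → fail.
3 of 6 fail.

3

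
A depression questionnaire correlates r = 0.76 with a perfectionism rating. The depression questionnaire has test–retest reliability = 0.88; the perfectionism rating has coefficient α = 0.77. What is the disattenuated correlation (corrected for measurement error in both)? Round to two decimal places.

r_true = r_obs / √(r_xx · r_yy) = 0.76 / √(0.88 × 0.77) = 0.76 / √0.6776 = 0.76 / 0.8232 ≈ 0.92.

0.92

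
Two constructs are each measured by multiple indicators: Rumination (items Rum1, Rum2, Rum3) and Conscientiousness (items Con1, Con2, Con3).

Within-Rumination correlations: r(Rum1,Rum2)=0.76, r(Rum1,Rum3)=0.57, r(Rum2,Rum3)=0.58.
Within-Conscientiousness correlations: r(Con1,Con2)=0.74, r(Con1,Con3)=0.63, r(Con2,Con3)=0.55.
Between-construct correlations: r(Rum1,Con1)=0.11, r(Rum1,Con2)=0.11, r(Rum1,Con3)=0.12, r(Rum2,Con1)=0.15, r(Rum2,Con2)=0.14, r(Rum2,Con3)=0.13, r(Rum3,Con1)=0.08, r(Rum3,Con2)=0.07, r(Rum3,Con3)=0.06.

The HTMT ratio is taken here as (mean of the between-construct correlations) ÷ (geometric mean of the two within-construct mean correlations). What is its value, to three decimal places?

Mean heterotrait r = 0.97/9 = 0.1078.
Mean within-Rum = 1.91/3 = 0.6367; mean within-Con = 1.92/3 = 0.6400.
Geometric mean = √(0.6367 × 0.6400) = 0.6383.
HTMT = 0.1078 / 0.6383 = 0.169.

0.169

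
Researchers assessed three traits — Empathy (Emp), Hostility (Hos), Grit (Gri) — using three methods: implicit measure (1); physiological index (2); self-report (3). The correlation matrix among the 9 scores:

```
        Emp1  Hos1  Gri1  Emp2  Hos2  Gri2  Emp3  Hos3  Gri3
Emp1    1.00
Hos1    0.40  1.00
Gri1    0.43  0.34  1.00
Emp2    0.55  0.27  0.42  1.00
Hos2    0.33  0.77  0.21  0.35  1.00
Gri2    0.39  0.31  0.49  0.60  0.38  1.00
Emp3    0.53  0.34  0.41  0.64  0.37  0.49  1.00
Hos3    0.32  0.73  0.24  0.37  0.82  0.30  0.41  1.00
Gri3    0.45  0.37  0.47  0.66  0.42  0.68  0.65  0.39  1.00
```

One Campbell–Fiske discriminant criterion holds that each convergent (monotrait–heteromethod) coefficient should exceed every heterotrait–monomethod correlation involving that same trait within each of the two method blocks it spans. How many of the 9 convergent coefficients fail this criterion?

5

Checking each validity diagonal entry against its comparison values:
Emp (methods 1·2): 0.55 vs {0.40, 0.35, 0.43, 0.60} → fail.
Emp (methods 1·3): 0.53 vs {0.40, 0.41, 0.43, 0.65} → fail.
Emp (methods 2·3): 0.64 vs {0.35, 0.41, 0.60, 0.65} → fail.
Hos (methods 1·2): 0.77 vs {0.40, 0.35, 0.34, 0.38} → pass.
Hos (methods 1·3): 0.73 vs {0.40, 0.41, 0.34, 0.39} → pass.
Hos (methods 2·3): 0.82 vs {0.35, 0.41, 0.38, 0.39} → pass.
Gri (methods 1·2): 0.49 vs {0.43, 0.60, 0.34, 0.38} → fail.
Gri (methods 1·3): 0.47 vs {0.43, 0.65, 0.34, 0.39} → fail.
Gri (methods 2·3): 0.68 vs {0.60, 0.65, 0.38, 0.39} → pass.
5 of 9 fail.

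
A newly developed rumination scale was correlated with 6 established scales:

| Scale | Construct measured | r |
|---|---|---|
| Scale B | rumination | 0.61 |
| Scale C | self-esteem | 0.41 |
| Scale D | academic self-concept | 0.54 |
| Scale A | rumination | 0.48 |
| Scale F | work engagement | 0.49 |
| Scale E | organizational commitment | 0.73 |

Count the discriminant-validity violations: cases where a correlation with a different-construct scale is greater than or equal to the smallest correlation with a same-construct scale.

Convergent (same construct = rumination): Scale B, Scale A.
Smallest convergent = 0.48. Discriminant values: 0.41, 0.54, 0.49, 0.73; count ≥ 0.48 → 3.

3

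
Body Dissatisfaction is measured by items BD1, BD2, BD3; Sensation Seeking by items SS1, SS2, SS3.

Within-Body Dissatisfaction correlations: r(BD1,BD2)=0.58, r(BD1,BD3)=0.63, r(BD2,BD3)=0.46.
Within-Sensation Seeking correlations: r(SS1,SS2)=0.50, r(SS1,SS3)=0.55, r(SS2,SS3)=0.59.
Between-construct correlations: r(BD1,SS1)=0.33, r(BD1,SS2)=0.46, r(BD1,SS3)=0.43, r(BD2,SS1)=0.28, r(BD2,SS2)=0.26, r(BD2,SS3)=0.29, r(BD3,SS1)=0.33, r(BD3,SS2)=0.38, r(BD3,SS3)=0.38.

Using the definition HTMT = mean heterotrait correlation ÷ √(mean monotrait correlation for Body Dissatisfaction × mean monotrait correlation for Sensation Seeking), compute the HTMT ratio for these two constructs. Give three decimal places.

Mean between = 3.14/9 = 0.3489.
Mean within-BD = 1.67/3 = 0.5567; mean within-SS = 1.64/3 = 0.5467.
Geometric mean = √(0.5567 × 0.5467) = 0.5517.
HTMT = 0.3489 / 0.5517 = 0.632.

0.632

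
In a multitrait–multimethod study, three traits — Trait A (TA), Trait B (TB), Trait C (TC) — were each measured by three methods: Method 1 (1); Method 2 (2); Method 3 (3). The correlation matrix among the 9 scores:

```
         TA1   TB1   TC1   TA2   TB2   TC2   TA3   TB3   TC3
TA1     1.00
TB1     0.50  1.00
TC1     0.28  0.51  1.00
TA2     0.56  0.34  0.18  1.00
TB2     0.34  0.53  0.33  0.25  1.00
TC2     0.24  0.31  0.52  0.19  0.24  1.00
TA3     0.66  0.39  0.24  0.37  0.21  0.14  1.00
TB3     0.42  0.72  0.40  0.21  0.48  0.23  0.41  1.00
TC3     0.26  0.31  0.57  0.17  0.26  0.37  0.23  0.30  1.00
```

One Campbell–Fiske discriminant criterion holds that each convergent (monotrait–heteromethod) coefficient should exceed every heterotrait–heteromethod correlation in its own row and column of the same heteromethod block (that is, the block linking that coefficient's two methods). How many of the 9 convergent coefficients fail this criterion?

Each convergent coefficient versus the relevant comparison correlations:
TA (methods 1·2): 0.56 vs {0.34, 0.34, 0.24, 0.18} → pass.
TA (methods 1·3): 0.66 vs {0.42, 0.39, 0.26, 0.24} → pass.
TA (methods 2·3): 0.37 vs {0.21, 0.21, 0.17, 0.14} → pass.
TB (methods 1·2): 0.53 vs {0.34, 0.34, 0.31, 0.33} → pass.
TB (methods 1·3): 0.72 vs {0.39, 0.42, 0.31, 0.40} → pass.
TB (methods 2·3): 0.48 vs {0.21, 0.21, 0.26, 0.23} → pass.
TC (methods 1·2): 0.52 vs {0.18, 0.24, 0.33, 0.31} → pass.
TC (methods 1·3): 0.57 vs {0.24, 0.26, 0.40, 0.31} → pass.
TC (methods 2·3): 0.37 vs {0.14, 0.17, 0.23, 0.26} → pass.
0 of 9 fail.

0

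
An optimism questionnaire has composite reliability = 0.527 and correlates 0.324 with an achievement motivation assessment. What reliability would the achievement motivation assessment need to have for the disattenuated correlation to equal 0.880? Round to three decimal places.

0.257

r_true = r_obs / √(r_xx · r_yy) ⇒ 0.880 = 0.324 / √(0.527 · r_yy).
√(0.527 · r_yy) = 0.324 / 0.880 = 0.3682; 0.527 · r_yy = 0.1356; r_yy = 0.1356 / 0.527 ≈ 0.257.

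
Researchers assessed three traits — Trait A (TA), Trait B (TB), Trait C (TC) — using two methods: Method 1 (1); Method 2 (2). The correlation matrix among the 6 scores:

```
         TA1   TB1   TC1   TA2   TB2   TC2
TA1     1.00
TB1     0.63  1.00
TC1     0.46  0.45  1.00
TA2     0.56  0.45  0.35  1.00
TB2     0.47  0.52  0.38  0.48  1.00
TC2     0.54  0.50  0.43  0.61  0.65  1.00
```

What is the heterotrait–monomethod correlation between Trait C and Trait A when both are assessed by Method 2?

0.61

Different traits, same method: r(TC2, TA2) = 0.61.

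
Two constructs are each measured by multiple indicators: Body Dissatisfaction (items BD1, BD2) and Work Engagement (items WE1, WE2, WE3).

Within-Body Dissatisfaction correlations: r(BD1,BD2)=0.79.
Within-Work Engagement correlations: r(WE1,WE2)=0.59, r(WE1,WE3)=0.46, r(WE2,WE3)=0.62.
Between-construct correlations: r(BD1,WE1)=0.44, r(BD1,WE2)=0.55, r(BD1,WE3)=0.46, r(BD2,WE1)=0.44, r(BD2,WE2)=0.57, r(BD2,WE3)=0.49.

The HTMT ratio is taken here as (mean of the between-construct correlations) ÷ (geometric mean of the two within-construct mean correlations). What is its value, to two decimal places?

0.74

Mean heterotrait r = 2.95/6 = 0.4917.
Mean within-BD = 0.79/1 = 0.7900; mean within-WE = 1.67/3 = 0.5567.
Geometric mean = √(0.7900 × 0.5567) = 0.6632.
HTMT = 0.4917 / 0.6632 = 0.74.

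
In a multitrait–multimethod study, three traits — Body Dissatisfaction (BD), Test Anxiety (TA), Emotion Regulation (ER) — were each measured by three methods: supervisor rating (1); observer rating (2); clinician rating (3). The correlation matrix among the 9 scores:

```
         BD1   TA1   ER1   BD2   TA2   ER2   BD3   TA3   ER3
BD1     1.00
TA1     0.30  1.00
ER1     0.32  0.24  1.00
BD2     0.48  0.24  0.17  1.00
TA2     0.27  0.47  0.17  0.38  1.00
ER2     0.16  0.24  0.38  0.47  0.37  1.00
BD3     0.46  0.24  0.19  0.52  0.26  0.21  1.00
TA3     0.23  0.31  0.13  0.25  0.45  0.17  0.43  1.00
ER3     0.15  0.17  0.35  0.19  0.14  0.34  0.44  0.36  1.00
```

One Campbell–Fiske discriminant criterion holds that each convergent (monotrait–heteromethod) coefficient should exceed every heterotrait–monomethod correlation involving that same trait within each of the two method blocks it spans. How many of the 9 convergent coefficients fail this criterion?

Checking each validity diagonal entry against its comparison values:
BD (methods 1·2): 0.48 vs {0.30, 0.38, 0.32, 0.47} → pass.
BD (methods 1·3): 0.46 vs {0.30, 0.43, 0.32, 0.44} → pass.
BD (methods 2·3): 0.52 vs {0.38, 0.43, 0.47, 0.44} → pass.
TA (methods 1·2): 0.47 vs {0.30, 0.38, 0.24, 0.37} → pass.
TA (methods 1·3): 0.31 vs {0.30, 0.43, 0.24, 0.36} → fail.
TA (methods 2·3): 0.45 vs {0.38, 0.43, 0.37, 0.36} → pass.
ER (methods 1·2): 0.38 vs {0.32, 0.47, 0.24, 0.37} → fail.
ER (methods 1·3): 0.35 vs {0.32, 0.44, 0.24, 0.36} → fail.
ER (methods 2·3): 0.34 vs {0.47, 0.44, 0.37, 0.36} → fail.
4 of 9 fail.

4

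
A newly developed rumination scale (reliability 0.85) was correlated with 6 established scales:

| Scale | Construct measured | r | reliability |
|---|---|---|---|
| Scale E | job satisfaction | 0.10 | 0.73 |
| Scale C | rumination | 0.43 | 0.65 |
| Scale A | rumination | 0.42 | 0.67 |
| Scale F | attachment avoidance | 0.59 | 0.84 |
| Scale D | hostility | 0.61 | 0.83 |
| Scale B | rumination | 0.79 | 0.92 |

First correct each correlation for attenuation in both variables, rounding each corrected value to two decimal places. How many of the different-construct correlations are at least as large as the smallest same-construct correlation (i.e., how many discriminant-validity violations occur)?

Disattenuated r (r / √(r_scale · r_new)):
  Scale E (disc): 0.10 / √(0.73·0.85) = 0.13
  Scale C (conv): 0.43 / √(0.65·0.85) = 0.58
  Scale A (conv): 0.42 / √(0.67·0.85) = 0.56
  Scale F (disc): 0.59 / √(0.84·0.85) = 0.70
  Scale D (disc): 0.61 / √(0.83·0.85) = 0.73
  Scale B (conv): 0.79 / √(0.92·0.85) = 0.89
Smallest convergent = 0.56. Discriminant values: 0.13, 0.70, 0.73; count ≥ 0.56 → 2.

2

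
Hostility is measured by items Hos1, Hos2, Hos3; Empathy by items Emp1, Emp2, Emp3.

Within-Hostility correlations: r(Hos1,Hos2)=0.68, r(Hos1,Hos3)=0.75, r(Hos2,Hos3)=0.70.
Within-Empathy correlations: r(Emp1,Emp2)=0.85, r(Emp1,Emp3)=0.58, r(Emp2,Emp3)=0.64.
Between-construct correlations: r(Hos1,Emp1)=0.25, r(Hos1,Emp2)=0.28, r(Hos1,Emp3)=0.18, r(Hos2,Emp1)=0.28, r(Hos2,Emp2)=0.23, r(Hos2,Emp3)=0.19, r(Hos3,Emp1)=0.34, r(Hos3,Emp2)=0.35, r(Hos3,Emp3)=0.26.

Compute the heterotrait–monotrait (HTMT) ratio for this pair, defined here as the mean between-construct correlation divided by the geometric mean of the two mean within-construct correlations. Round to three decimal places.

Mean between = 2.36/9 = 0.2622.
Mean within-Hos = 2.13/3 = 0.7100; mean within-Emp = 2.07/3 = 0.6900.
Geometric mean = √(0.7100 × 0.6900) = 0.6999.
HTMT = 0.2622 / 0.6999 = 0.375.

0.375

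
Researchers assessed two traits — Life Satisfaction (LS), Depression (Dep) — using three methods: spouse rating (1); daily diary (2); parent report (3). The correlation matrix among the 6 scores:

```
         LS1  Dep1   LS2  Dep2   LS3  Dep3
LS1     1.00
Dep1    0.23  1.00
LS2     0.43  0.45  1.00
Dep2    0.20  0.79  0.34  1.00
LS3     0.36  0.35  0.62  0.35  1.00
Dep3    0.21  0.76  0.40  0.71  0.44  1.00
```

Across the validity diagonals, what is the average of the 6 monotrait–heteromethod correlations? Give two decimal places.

0.61

Convergent values: 0.43, 0.36, 0.62, 0.79, 0.76, 0.71; mean = 3.67/6 = 0.61.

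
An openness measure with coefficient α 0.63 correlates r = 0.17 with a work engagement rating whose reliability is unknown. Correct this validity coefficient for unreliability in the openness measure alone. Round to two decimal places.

Single correction: r_c = r_obs / √r_xx = 0.17 / √0.63 = 0.17 / 0.7937 ≈ 0.21.

0.21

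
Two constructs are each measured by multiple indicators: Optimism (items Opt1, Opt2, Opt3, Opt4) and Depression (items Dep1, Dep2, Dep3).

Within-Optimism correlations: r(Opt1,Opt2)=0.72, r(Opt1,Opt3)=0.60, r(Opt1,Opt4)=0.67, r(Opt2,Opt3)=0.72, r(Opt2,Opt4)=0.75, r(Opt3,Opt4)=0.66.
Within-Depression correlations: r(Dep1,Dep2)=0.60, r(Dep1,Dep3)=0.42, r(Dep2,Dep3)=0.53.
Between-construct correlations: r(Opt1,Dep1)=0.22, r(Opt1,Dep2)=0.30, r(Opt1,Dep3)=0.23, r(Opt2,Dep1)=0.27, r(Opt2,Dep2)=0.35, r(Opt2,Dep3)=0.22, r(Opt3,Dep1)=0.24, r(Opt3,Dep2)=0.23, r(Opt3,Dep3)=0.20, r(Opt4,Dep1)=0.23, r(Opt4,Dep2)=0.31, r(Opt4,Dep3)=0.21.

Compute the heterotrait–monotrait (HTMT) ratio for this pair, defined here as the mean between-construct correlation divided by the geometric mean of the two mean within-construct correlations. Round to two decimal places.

Mean between = 3.01/12 = 0.2508.
Mean within-Opt = 4.12/6 = 0.6867; mean within-Dep = 1.55/3 = 0.5167.
Geometric mean = √(0.6867 × 0.5167) = 0.5957.
HTMT = 0.2508 / 0.5957 = 0.42.

0.42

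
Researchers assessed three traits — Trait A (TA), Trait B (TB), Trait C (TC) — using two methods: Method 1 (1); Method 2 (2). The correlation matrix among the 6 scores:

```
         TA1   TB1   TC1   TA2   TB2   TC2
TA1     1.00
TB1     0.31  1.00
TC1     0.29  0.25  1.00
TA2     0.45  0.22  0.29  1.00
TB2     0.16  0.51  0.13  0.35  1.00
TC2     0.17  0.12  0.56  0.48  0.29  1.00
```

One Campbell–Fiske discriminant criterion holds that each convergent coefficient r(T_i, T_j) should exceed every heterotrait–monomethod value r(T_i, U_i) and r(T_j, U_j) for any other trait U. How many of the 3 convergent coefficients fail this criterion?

1

Convergent coefficients and their comparison sets:
TA (methods 1·2): 0.45 vs {0.31, 0.35, 0.29, 0.48} → fail.
TB (methods 1·2): 0.51 vs {0.31, 0.35, 0.25, 0.29} → pass.
TC (methods 1·2): 0.56 vs {0.29, 0.48, 0.25, 0.29} → pass.
1 of 3 fail.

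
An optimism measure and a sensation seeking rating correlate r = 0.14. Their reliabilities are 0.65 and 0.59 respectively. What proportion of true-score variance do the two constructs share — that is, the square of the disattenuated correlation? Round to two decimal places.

Disattenuated r = 0.14 / √(0.65 × 0.59) = 0.14 / 0.6193 = 0.2261.
Shared true-score variance = 0.2261² = 0.0511 ≈ 0.05.

0.05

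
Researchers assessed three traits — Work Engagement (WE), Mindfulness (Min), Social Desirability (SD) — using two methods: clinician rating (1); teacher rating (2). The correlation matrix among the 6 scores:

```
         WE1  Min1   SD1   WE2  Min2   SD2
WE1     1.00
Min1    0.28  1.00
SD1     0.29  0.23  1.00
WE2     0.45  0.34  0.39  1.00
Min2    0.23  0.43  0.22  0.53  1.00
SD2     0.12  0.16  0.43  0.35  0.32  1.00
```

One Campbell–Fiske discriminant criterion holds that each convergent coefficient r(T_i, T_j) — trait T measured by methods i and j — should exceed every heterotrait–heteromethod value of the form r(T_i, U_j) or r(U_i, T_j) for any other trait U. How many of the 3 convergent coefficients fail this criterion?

0

Convergent coefficients and their comparison sets:
WE (methods 1·2): 0.45 vs {0.23, 0.34, 0.12, 0.39} → pass.
Min (methods 1·2): 0.43 vs {0.34, 0.23, 0.16, 0.22} → pass.
SD (methods 1·2): 0.43 vs {0.39, 0.12, 0.22, 0.16} → pass.
0 of 3 fail.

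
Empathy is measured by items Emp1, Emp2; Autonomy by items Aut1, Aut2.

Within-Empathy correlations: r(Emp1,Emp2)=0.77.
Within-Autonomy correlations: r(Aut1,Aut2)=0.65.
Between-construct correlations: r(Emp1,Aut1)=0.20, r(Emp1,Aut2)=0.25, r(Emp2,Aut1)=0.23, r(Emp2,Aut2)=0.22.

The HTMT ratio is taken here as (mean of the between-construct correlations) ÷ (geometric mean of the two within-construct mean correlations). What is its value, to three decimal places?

Mean between = 0.90/4 = 0.2250.
Mean within-Emp = 0.77/1 = 0.7700; mean within-Aut = 0.65/1 = 0.6500.
Geometric mean = √(0.7700 × 0.6500) = 0.7075.
HTMT = 0.2250 / 0.7075 = 0.318.

0.318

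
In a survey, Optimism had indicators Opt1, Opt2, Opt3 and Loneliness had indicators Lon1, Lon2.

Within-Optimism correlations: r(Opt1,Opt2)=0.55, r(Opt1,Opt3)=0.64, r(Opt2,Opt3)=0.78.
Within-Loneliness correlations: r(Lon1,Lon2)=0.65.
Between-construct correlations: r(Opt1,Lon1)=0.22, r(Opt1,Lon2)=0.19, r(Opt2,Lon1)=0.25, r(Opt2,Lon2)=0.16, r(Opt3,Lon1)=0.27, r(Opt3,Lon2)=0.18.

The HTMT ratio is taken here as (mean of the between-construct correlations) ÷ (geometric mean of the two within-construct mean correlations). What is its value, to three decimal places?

Between-construct mean = 1.27/6 = 0.2117.
Mean within-Opt = 1.97/3 = 0.6567; mean within-Lon = 0.65/1 = 0.6500.
Geometric mean = √(0.6567 × 0.6500) = 0.6533.
HTMT = 0.2117 / 0.6533 = 0.324.

0.324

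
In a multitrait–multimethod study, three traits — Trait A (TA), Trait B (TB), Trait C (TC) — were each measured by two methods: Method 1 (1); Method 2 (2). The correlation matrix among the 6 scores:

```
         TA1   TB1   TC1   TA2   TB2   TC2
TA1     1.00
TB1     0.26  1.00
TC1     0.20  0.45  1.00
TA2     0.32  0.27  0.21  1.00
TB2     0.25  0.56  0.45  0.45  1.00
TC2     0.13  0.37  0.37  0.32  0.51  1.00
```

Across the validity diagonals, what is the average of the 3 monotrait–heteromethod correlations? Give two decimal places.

0.42

Convergent values: 0.32, 0.56, 0.37; mean = 1.25/3 = 0.42.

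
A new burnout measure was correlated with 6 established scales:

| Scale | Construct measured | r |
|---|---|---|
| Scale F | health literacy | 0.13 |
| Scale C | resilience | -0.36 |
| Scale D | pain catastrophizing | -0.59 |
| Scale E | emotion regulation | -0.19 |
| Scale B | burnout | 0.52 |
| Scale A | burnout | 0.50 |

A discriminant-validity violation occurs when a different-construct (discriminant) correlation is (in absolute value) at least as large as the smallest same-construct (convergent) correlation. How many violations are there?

1

Convergent (same construct = burnout): Scale B, Scale A.
Smallest convergent = 0.50. Discriminant |r|: 0.13, 0.36, 0.59, 0.19; count ≥ 0.50 → 1.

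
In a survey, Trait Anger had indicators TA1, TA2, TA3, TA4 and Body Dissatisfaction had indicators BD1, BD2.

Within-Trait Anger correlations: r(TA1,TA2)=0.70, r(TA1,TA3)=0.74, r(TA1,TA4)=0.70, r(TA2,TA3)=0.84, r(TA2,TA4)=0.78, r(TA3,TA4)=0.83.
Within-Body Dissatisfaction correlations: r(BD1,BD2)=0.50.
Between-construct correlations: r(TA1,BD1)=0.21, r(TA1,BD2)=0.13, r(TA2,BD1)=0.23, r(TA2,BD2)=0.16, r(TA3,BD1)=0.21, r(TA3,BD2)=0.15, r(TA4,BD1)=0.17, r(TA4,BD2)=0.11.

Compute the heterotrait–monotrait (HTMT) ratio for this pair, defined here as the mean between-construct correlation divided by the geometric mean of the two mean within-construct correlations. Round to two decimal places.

Between-construct mean = 1.37/8 = 0.1713.
Mean within-TA = 4.59/6 = 0.7650; mean within-BD = 0.50/1 = 0.5000.
Geometric mean = √(0.7650 × 0.5000) = 0.6185.
HTMT = 0.1713 / 0.6185 = 0.28.

0.28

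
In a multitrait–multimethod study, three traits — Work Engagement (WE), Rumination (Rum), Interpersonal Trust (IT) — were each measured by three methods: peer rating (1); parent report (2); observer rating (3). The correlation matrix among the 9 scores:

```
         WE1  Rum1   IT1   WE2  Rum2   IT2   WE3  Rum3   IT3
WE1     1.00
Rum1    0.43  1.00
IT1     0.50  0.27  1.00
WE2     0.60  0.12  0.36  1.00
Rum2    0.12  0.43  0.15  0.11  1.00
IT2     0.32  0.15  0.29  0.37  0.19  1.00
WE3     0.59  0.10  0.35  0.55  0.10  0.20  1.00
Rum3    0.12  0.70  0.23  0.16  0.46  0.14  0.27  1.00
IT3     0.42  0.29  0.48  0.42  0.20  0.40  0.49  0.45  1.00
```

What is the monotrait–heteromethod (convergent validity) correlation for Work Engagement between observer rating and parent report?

0.55

Same trait (WE), different methods: r(WE3, WE2) = 0.55.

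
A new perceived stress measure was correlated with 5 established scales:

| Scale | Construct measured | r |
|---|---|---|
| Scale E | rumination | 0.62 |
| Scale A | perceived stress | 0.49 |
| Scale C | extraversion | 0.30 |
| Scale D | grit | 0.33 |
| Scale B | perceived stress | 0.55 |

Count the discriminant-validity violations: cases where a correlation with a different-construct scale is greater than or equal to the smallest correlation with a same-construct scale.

Convergent (same construct = perceived stress): Scale A, Scale B.
Smallest convergent = 0.49. Discriminant values: 0.62, 0.30, 0.33; count ≥ 0.49 → 1.

1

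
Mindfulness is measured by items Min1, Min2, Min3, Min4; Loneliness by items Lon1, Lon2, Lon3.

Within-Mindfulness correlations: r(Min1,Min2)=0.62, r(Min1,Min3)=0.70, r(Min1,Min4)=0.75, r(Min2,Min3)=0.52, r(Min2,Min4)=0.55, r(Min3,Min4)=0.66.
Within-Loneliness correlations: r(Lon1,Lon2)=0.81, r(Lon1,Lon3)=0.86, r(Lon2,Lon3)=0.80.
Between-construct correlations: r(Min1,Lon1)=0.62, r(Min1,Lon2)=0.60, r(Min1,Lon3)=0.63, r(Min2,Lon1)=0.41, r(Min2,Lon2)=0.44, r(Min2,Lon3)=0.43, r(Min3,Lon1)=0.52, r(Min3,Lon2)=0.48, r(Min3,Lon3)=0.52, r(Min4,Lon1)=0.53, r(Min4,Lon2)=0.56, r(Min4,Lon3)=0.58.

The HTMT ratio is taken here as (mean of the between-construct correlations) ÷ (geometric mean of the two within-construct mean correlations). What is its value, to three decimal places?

0.729

Mean between = 6.32/12 = 0.5267.
Mean within-Min = 3.80/6 = 0.6333; mean within-Lon = 2.47/3 = 0.8233.
Geometric mean = √(0.6333 × 0.8233) = 0.7221.
HTMT = 0.5267 / 0.7221 = 0.729.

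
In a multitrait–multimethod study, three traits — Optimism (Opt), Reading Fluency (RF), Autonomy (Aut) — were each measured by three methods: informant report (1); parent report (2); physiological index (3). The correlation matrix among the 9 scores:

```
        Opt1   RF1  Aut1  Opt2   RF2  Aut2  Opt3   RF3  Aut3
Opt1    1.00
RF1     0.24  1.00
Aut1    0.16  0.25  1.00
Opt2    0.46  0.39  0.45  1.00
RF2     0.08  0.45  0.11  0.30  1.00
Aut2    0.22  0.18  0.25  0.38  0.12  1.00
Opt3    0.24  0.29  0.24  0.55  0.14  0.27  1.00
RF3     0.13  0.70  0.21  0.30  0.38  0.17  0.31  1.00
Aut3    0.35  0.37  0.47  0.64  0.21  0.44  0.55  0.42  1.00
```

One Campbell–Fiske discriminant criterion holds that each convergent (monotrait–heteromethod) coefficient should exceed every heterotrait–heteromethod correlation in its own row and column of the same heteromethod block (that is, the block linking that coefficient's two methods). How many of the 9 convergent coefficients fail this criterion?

Checking each validity diagonal entry against its comparison values:
Opt (methods 1·2): 0.46 vs {0.08, 0.39, 0.22, 0.45} → pass.
Opt (methods 1·3): 0.24 vs {0.13, 0.29, 0.35, 0.24} → fail.
Opt (methods 2·3): 0.55 vs {0.30, 0.14, 0.64, 0.27} → fail.
RF (methods 1·2): 0.45 vs {0.39, 0.08, 0.18, 0.11} → pass.
RF (methods 1·3): 0.70 vs {0.29, 0.13, 0.37, 0.21} → pass.
RF (methods 2·3): 0.38 vs {0.14, 0.30, 0.21, 0.17} → pass.
Aut (methods 1·2): 0.25 vs {0.45, 0.22, 0.11, 0.18} → fail.
Aut (methods 1·3): 0.47 vs {0.24, 0.35, 0.21, 0.37} → pass.
Aut (methods 2·3): 0.44 vs {0.27, 0.64, 0.17, 0.21} → fail.
4 of 9 fail.

4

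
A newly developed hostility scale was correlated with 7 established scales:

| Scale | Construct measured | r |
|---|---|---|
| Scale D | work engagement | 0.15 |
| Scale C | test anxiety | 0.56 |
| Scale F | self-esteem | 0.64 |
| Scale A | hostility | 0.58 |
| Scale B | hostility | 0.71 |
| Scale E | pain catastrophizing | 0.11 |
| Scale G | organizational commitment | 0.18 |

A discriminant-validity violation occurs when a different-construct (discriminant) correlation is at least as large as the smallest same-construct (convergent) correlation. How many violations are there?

1

Convergent (same construct = hostility): Scale A, Scale B.
Smallest convergent = 0.58. Discriminant values: 0.15, 0.56, 0.64, 0.11, 0.18; count ≥ 0.58 → 1.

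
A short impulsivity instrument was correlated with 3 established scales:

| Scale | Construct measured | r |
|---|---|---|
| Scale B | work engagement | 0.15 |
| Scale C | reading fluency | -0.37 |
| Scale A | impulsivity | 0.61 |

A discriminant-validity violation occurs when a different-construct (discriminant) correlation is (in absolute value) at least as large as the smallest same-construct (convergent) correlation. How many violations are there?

0

Convergent (same construct = impulsivity): Scale A.
Smallest convergent = 0.61. Discriminant |r|: 0.15, 0.37; count ≥ 0.61 → 0.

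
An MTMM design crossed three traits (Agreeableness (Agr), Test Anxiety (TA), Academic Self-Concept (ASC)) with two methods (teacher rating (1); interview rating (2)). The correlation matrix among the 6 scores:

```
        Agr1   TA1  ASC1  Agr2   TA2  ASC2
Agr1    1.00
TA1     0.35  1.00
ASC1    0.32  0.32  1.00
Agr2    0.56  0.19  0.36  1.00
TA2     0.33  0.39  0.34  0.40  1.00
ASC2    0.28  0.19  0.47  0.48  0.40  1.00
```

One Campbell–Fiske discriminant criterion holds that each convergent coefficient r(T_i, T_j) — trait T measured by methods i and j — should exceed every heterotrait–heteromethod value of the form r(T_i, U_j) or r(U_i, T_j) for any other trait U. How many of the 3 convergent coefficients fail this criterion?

0

Convergent coefficients and their comparison sets:
Agr (methods 1·2): 0.56 vs {0.33, 0.19, 0.28, 0.36} → pass.
TA (methods 1·2): 0.39 vs {0.19, 0.33, 0.19, 0.34} → pass.
ASC (methods 1·2): 0.47 vs {0.36, 0.28, 0.34, 0.19} → pass.
0 of 3 fail.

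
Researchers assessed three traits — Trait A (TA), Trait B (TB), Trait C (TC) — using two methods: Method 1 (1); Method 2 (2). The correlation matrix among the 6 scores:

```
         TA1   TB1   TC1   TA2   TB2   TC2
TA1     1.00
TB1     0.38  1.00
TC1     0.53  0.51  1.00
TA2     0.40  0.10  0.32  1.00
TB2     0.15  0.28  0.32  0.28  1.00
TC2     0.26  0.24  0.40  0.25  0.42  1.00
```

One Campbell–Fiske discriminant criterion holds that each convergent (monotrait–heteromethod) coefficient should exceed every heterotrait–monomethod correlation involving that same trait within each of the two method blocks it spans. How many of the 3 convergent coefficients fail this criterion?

Checking each validity diagonal entry against its comparison values:
TA (methods 1·2): 0.40 vs {0.38, 0.28, 0.53, 0.25} → fail.
TB (methods 1·2): 0.28 vs {0.38, 0.28, 0.51, 0.42} → fail.
TC (methods 1·2): 0.40 vs {0.53, 0.25, 0.51, 0.42} → fail.
3 of 3 fail.

3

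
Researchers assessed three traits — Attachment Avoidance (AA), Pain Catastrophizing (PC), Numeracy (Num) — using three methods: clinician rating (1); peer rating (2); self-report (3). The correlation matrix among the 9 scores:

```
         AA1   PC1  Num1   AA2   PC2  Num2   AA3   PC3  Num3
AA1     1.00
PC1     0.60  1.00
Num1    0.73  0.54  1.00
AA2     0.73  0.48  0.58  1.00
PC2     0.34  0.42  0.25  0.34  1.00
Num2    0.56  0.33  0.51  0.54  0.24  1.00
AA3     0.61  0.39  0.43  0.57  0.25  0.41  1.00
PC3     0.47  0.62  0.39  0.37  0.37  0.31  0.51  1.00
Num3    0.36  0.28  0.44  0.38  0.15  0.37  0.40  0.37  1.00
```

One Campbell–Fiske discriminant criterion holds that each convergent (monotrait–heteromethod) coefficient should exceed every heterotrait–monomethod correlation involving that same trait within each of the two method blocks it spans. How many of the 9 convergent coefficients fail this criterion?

7

Each convergent coefficient versus the relevant comparison correlations:
AA (methods 1·2): 0.73 vs {0.60, 0.34, 0.73, 0.54} → fail.
AA (methods 1·3): 0.61 vs {0.60, 0.51, 0.73, 0.40} → fail.
AA (methods 2·3): 0.57 vs {0.34, 0.51, 0.54, 0.40} → pass.
PC (methods 1·2): 0.42 vs {0.60, 0.34, 0.54, 0.24} → fail.
PC (methods 1·3): 0.62 vs {0.60, 0.51, 0.54, 0.37} → pass.
PC (methods 2·3): 0.37 vs {0.34, 0.51, 0.24, 0.37} → fail.
Num (methods 1·2): 0.51 vs {0.73, 0.54, 0.54, 0.24} → fail.
Num (methods 1·3): 0.44 vs {0.73, 0.40, 0.54, 0.37} → fail.
Num (methods 2·3): 0.37 vs {0.54, 0.40, 0.24, 0.37} → fail.
7 of 9 fail.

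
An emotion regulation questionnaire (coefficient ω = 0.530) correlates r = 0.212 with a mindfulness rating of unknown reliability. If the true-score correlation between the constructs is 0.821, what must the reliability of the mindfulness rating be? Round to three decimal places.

r_true = r_obs / √(r_xx · r_yy) ⇒ 0.821 = 0.212 / √(0.530 · r_yy).
√(0.530 · r_yy) = 0.212 / 0.821 = 0.2582; 0.530 · r_yy = 0.0667; r_yy = 0.0667 / 0.530 ≈ 0.126.

0.126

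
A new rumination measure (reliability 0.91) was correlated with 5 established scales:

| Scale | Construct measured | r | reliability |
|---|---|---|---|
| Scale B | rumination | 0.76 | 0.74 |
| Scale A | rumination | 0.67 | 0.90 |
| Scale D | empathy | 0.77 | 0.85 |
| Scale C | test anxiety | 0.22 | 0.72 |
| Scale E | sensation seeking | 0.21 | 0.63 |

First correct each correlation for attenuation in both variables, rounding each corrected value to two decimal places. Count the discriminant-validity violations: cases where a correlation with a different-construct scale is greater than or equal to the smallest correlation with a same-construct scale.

Disattenuated r (r / √(r_scale · r_new)):
  Scale B (conv): 0.76 / √(0.74·0.91) = 0.93
  Scale A (conv): 0.67 / √(0.90·0.91) = 0.74
  Scale D (disc): 0.77 / √(0.85·0.91) = 0.88
  Scale C (disc): 0.22 / √(0.72·0.91) = 0.27
  Scale E (disc): 0.21 / √(0.63·0.91) = 0.28
Smallest convergent = 0.74. Discriminant values: 0.88, 0.27, 0.28; count ≥ 0.74 → 1.

1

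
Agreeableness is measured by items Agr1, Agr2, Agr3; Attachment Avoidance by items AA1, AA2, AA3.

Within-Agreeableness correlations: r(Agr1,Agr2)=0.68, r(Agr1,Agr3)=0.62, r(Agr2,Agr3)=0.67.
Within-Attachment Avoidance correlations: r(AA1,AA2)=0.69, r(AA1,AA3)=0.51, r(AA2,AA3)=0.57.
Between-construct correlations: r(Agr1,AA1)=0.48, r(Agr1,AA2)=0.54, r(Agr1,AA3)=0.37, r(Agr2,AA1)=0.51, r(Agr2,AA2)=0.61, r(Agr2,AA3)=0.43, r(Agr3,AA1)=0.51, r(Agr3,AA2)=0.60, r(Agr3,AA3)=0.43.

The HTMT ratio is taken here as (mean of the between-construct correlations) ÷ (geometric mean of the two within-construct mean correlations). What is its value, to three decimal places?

Mean heterotrait r = 4.48/9 = 0.4978.
Mean within-Agr = 1.97/3 = 0.6567; mean within-AA = 1.77/3 = 0.5900.
Geometric mean = √(0.6567 × 0.5900) = 0.6225.
HTMT = 0.4978 / 0.6225 = 0.800.

0.800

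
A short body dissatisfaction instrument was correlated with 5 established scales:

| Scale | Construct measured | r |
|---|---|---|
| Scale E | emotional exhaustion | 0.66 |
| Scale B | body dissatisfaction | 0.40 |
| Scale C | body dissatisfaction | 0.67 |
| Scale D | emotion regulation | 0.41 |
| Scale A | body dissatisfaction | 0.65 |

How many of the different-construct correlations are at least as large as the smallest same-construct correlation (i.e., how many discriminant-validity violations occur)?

Convergent (same construct = body dissatisfaction): Scale B, Scale C, Scale A.
Smallest convergent = 0.40. Discriminant values: 0.66, 0.41; count ≥ 0.40 → 2.

2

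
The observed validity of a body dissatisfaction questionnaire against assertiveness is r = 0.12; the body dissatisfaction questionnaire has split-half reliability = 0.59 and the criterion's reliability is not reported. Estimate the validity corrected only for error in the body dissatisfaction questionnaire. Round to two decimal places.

0.16

Single correction: r_c = r_obs / √r_xx = 0.12 / √0.59 = 0.12 / 0.7681 ≈ 0.16.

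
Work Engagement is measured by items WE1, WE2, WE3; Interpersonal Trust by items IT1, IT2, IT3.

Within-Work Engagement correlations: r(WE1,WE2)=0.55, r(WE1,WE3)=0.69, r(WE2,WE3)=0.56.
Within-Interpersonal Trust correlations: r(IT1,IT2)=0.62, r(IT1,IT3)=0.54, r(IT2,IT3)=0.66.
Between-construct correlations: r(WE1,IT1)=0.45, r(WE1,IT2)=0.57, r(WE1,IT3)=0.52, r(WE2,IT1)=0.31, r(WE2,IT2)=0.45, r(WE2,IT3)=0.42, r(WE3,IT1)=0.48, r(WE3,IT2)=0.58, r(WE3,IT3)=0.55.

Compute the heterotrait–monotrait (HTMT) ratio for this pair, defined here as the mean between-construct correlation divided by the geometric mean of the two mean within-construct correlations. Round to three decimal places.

0.797

Mean between = 4.33/9 = 0.4811.
Mean within-WE = 1.80/3 = 0.6000; mean within-IT = 1.82/3 = 0.6067.
Geometric mean = √(0.6000 × 0.6067) = 0.6033.
HTMT = 0.4811 / 0.6033 = 0.797.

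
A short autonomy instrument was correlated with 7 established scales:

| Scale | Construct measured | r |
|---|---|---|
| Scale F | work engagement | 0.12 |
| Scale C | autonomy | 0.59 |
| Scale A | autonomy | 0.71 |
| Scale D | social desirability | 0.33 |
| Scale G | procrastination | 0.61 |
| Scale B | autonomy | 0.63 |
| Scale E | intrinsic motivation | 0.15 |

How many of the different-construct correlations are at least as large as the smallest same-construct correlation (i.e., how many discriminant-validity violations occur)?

Convergent (same construct = autonomy): Scale C, Scale A, Scale B.
Smallest convergent = 0.59. Discriminant values: 0.12, 0.33, 0.61, 0.15; count ≥ 0.59 → 1.

1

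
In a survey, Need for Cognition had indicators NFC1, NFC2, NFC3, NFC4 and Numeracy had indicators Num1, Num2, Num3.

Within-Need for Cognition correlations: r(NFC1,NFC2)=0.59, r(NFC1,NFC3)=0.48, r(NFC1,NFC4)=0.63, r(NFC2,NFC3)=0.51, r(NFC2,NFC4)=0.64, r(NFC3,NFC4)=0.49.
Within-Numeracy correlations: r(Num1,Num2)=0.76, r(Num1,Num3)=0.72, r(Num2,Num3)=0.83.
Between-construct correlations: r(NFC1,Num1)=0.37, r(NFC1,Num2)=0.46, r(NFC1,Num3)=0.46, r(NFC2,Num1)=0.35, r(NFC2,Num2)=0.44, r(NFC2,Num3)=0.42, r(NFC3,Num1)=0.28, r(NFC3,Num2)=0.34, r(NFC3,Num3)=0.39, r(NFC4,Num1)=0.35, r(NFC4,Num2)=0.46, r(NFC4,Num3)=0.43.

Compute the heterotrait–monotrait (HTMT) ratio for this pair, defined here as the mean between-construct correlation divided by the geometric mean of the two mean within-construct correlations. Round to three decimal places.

Mean between = 4.75/12 = 0.3958.
Mean within-NFC = 3.34/6 = 0.5567; mean within-Num = 2.31/3 = 0.7700.
Geometric mean = √(0.5567 × 0.7700) = 0.6547.
HTMT = 0.3958 / 0.6547 = 0.605.

0.605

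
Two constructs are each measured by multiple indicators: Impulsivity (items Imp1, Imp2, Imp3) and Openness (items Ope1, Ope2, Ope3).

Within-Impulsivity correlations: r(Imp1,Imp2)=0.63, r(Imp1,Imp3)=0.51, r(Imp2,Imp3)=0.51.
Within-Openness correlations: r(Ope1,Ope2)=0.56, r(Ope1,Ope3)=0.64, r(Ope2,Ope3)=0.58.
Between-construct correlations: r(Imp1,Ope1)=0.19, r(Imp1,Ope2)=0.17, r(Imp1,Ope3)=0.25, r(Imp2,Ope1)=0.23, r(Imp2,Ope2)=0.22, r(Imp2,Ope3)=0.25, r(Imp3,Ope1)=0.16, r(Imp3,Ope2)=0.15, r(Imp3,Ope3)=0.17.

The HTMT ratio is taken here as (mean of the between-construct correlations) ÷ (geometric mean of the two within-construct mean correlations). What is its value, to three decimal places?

Mean heterotrait r = 1.79/9 = 0.1989.
Mean within-Imp = 1.65/3 = 0.5500; mean within-Ope = 1.78/3 = 0.5933.
Geometric mean = √(0.5500 × 0.5933) = 0.5712.
HTMT = 0.1989 / 0.5712 = 0.348.

0.348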